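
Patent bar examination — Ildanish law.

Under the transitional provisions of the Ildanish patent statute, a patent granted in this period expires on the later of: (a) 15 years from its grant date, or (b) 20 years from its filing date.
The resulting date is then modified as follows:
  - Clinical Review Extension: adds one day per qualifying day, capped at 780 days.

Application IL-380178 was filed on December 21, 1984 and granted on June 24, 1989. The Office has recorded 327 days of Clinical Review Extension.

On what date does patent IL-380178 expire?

2005-11-13

(a) grant + 15 years → 24 June 2004.
(b) filing + 20 years → 21 December 2004.
Later of the two: 21 December 2004.
Clinical Review Extension: 327 days (within the 780-day cap) → +327 days → 13 November 2005.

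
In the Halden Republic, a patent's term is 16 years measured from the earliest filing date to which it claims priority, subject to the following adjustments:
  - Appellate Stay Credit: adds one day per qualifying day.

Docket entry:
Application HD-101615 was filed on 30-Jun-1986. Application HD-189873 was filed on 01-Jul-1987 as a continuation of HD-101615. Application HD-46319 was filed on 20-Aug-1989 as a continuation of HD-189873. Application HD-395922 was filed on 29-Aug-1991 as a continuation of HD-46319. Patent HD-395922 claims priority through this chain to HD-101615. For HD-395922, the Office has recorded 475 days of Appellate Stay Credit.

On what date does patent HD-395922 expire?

October 18, 2003

Earliest priority filing: 30 June 1986.
Base term: 30 June 1986 + 16 years → 30 June 2002.
Appellate Stay Credit: +475 days → 18 October 2003.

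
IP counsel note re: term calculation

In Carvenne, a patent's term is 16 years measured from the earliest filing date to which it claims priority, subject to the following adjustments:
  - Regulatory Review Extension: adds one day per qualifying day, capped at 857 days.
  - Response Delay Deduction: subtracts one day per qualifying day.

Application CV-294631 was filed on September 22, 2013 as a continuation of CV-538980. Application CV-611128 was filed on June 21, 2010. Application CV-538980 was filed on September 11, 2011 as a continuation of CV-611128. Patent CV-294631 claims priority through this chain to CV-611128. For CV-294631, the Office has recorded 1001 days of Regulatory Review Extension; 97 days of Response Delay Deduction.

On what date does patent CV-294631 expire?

Earliest priority filing: 21 June 2010.
Base term: 21 June 2010 + 16 years → 21 June 2026.
Regulatory Review Extension: 1001 days claimed exceeds the 857-day cap, so +857 days → 25 October 2028.
Response Delay Deduction: −97 days → 20 July 2028.

July 20, 2028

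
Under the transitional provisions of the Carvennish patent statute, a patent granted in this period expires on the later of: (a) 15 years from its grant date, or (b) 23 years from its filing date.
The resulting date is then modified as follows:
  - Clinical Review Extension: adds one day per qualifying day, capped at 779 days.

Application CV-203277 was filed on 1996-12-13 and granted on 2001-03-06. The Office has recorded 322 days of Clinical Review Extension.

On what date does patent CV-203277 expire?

(a) grant + 15 years → 6 March 2016.
(b) filing + 23 years → 13 December 2019.
Later of the two: 13 December 2019.
Clinical Review Extension: 322 days (within the 779-day cap) → +322 days → 30 October 2020.

October 30, 2020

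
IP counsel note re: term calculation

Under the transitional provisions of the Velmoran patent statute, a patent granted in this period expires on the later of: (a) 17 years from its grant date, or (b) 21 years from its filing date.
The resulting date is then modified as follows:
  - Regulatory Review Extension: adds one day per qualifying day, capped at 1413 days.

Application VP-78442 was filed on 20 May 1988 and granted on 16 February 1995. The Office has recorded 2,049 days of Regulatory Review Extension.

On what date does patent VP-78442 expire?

(a) grant + 17 years → 16 February 2012.
(b) filing + 21 years → 20 May 2009.
Later of the two: 16 February 2012.
Regulatory Review Extension: 2049 days claimed exceeds the 1413-day cap, so +1413 days → 30 December 2015.

2015-12-30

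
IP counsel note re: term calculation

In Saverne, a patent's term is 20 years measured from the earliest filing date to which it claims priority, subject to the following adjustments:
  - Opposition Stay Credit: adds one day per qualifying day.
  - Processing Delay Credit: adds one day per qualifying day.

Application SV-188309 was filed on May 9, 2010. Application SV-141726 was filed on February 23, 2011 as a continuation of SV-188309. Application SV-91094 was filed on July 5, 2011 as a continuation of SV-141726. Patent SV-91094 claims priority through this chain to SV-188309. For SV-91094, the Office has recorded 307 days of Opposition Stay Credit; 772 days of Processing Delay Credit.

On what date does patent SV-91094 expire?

Earliest priority filing: 9 May 2010.
Base term: 9 May 2010 + 20 years → 9 May 2030.
Opposition Stay Credit: +307 days → 12 March 2031.
Processing Delay Credit: +772 days → 22 April 2033.

2033-04-22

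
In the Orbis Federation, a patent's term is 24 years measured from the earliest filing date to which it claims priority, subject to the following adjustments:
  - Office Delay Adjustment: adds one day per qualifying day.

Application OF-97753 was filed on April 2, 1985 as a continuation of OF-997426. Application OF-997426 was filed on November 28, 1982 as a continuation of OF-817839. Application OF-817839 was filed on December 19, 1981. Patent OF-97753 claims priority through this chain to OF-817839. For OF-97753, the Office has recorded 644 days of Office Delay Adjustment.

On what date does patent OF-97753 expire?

Earliest priority filing: 19 December 1981.
Base term: 19 December 1981 + 24 years → 19 December 2005.
Office Delay Adjustment: +644 days → 24 September 2007.

September 24, 2007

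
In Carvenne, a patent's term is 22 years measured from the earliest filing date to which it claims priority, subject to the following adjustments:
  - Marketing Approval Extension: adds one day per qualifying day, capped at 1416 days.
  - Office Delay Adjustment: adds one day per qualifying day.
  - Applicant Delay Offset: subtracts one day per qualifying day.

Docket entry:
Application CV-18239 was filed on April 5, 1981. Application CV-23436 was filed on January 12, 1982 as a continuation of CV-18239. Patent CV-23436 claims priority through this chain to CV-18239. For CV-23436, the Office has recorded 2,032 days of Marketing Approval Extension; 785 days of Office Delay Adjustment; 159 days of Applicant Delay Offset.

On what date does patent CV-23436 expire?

2008-11-06

Earliest priority filing: 5 April 1981.
Base term: 5 April 1981 + 22 years → 5 April 2003.
Marketing Approval Extension: 2032 days claimed exceeds the 1416-day cap, so +1416 days → 19 February 2007.
Office Delay Adjustment: +785 days → 14 April 2009.
Applicant Delay Offset: −159 days → 6 November 2008.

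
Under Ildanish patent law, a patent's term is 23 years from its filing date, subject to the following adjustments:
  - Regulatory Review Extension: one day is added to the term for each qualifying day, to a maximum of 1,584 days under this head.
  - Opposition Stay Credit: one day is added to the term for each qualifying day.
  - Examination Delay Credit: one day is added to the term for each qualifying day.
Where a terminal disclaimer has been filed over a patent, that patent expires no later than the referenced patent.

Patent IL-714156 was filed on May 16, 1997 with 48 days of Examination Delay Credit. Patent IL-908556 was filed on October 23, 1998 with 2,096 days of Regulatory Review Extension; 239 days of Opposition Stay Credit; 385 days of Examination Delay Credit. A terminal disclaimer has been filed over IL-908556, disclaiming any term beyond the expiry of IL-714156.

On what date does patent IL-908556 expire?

2020-07-03

Natural term of IL-908556:
  Base: filing + 23 years → 23 October 2021.
  Regulatory Review Extension: 2096 days claimed exceeds the 1584-day cap, so +1584 days → 23 February 2026.
  Opposition Stay Credit: +239 days → 20 October 2026.
  Examination Delay Credit: +385 days → 9 November 2027.
Expiry of referenced patent IL-714156:
  Base: filing + 23 years → 16 May 2020.
  Examination Delay Credit: +48 days → 3 July 2020.
Terminal disclaimer: IL-908556 expires on the earlier of 9 November 2027 and 3 July 2020.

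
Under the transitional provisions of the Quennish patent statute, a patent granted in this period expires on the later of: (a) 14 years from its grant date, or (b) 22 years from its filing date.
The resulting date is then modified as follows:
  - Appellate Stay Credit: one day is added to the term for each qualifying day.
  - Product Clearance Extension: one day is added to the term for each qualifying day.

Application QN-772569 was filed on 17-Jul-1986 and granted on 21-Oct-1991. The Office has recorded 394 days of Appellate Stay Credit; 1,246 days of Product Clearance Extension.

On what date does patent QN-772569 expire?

January 12, 2013

(a) grant + 14 years → 21 October 2005.
(b) filing + 22 years → 17 July 2008.
Later of the two: 17 July 2008.
Appellate Stay Credit: +394 days → 15 August 2009.
Product Clearance Extension: +1246 days → 12 January 2013.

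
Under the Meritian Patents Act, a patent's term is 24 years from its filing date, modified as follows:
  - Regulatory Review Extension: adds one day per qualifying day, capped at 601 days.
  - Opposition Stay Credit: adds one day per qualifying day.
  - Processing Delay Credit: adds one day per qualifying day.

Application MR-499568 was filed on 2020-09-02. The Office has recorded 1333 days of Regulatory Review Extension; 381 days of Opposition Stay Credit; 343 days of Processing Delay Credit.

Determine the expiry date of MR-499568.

Base term: filing date + 24 years → 2 September 2044.
Regulatory Review Extension: 1333 days claimed exceeds the 601-day cap, so +601 days → 26 April 2046.
Opposition Stay Credit: +381 days → 12 May 2047.
Processing Delay Credit: +343 days → 19 April 2048.

2048-04-19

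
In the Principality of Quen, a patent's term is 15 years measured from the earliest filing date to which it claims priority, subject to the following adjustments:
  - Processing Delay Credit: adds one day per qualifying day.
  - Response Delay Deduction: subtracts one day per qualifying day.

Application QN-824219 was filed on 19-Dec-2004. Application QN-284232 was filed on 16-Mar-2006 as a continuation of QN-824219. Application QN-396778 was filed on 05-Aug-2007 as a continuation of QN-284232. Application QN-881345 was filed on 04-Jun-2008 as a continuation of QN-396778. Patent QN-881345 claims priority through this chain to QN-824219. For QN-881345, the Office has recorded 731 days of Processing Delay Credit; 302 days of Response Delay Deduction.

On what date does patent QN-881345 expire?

Earliest priority filing: 19 December 2004.
Base term: 19 December 2004 + 15 years → 19 December 2019.
Processing Delay Credit: +731 days → 19 December 2021.
Response Delay Deduction: −302 days → 20 February 2021.

2021-02-20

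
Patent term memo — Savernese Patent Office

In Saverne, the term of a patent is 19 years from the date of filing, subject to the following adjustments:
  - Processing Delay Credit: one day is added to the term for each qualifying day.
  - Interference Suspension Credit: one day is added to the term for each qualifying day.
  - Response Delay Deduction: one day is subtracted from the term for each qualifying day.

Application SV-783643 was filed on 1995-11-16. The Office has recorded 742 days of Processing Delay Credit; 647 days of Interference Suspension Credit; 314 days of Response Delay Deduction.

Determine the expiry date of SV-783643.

2017-10-26

Base term: filing date + 19 years → 16 November 2014.
Processing Delay Credit: +742 days → 27 November 2016.
Interference Suspension Credit: +647 days → 5 September 2018.
Response Delay Deduction: −314 days → 26 October 2017.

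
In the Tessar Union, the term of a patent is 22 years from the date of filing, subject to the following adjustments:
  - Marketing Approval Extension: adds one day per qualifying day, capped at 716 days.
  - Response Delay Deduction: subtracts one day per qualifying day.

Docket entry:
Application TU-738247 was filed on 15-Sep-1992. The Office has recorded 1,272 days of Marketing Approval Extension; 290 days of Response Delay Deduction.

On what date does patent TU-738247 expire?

November 15, 2015

Base term: filing date + 22 years → 15 September 2014.
Marketing Approval Extension: 1272 days claimed exceeds the 716-day cap, so +716 days → 31 August 2016.
Response Delay Deduction: −290 days → 15 November 2015.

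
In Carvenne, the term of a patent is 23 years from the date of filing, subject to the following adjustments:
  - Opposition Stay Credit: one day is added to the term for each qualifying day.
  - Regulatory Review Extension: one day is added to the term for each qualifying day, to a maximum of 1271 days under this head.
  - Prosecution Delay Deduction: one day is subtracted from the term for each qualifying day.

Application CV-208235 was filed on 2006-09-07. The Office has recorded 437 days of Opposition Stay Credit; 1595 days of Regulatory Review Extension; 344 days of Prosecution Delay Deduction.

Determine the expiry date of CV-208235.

2033-06-02

Base term: filing date + 23 years → 7 September 2029.
Opposition Stay Credit: +437 days → 18 November 2030.
Regulatory Review Extension: 1595 days claimed exceeds the 1271-day cap, so +1271 days → 12 May 2034.
Prosecution Delay Deduction: −344 days → 2 June 2033.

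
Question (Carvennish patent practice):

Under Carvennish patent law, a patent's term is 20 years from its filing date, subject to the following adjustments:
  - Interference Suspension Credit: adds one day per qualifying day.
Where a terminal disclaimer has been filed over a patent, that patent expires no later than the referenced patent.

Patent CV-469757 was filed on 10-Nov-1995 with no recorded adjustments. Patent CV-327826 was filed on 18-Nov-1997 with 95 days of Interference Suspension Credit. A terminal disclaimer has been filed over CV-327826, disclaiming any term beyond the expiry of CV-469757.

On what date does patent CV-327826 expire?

2015-11-10

Natural term of CV-327826:
  Base: filing + 20 years → 18 November 2017.
  Interference Suspension Credit: +95 days → 21 February 2018.
Expiry of referenced patent CV-469757:
  Base: filing + 20 years → 10 November 2015.
Terminal disclaimer: CV-327826 expires on the earlier of 21 February 2018 and 10 November 2015.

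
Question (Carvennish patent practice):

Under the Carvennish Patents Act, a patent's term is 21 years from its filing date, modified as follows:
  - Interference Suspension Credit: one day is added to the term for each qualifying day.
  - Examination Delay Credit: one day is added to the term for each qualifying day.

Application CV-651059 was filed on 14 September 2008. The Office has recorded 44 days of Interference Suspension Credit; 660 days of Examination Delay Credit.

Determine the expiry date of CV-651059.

Base term: filing date + 21 years → 14 September 2029.
Interference Suspension Credit: +44 days → 28 October 2029.
Examination Delay Credit: +660 days → 19 August 2031.

2031-08-19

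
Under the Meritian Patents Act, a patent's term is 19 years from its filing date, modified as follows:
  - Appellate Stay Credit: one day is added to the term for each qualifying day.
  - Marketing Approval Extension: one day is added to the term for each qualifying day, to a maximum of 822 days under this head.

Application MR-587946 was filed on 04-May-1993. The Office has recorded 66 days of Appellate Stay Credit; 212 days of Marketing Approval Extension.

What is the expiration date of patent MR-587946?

Base term: filing date + 19 years → 4 May 2012.
Appellate Stay Credit: +66 days → 9 July 2012.
Marketing Approval Extension: 212 days (within the 822-day cap) → +212 days → 6 February 2013.

2013-02-06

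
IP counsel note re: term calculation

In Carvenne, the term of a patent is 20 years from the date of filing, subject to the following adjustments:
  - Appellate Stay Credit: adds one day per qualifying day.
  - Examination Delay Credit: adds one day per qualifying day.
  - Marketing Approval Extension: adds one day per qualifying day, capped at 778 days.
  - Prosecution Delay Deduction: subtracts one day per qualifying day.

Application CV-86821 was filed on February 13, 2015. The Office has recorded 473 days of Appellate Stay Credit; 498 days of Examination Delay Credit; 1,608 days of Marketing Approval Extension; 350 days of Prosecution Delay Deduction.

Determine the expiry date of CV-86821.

Base term: filing date + 20 years → 13 February 2035.
Appellate Stay Credit: +473 days → 31 May 2036.
Examination Delay Credit: +498 days → 11 October 2037.
Marketing Approval Extension: 1608 days claimed exceeds the 778-day cap, so +778 days → 28 November 2039.
Prosecution Delay Deduction: −350 days → 13 December 2038.

December 13, 2038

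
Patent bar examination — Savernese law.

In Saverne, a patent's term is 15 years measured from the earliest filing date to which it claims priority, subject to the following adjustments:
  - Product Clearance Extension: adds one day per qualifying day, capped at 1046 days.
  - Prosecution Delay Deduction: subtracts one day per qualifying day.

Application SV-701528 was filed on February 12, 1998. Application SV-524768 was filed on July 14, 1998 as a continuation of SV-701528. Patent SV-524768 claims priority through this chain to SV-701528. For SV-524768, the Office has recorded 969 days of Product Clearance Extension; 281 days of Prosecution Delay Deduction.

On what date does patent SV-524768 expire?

January 1, 2015

Earliest priority filing: 12 February 1998.
Base term: 12 February 1998 + 15 years → 12 February 2013.
Product Clearance Extension: 969 days (within the 1046-day cap) → +969 days → 9 October 2015.
Prosecution Delay Deduction: −281 days → 1 January 2015.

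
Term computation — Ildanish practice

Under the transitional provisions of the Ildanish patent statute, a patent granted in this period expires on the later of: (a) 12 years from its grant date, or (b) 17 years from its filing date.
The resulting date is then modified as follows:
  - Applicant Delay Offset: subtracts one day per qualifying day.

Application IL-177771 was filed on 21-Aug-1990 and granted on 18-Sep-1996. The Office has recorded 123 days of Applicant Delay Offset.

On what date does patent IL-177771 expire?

(a) grant + 12 years → 18 September 2008.
(b) filing + 17 years → 21 August 2007.
Later of the two: 18 September 2008.
Applicant Delay Offset: −123 days → 18 May 2008.

2008-05-18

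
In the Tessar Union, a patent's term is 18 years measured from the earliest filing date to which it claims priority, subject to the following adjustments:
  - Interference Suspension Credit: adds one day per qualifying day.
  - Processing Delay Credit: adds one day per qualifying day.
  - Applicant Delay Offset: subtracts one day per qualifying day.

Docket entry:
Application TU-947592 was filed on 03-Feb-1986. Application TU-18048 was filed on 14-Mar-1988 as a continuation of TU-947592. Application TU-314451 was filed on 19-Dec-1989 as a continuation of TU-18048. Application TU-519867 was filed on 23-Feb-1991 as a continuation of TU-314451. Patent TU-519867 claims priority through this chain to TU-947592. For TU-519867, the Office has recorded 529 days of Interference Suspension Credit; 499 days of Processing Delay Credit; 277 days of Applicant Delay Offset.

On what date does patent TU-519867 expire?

Earliest priority filing: 3 February 1986.
Base term: 3 February 1986 + 18 years → 3 February 2004.
Interference Suspension Credit: +529 days → 16 July 2005.
Processing Delay Credit: +499 days → 27 November 2006.
Applicant Delay Offset: −277 days → 23 February 2006.

February 23, 2006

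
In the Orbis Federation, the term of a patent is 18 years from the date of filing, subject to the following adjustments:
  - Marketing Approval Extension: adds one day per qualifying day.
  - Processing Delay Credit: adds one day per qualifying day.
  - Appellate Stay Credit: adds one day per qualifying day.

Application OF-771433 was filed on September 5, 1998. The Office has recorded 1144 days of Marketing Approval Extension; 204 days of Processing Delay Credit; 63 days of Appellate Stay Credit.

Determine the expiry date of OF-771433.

Base term: filing date + 18 years → 5 September 2016.
Marketing Approval Extension: +1144 days → 24 October 2019.
Processing Delay Credit: +204 days → 15 May 2020.
Appellate Stay Credit: +63 days → 17 July 2020.

2020-07-17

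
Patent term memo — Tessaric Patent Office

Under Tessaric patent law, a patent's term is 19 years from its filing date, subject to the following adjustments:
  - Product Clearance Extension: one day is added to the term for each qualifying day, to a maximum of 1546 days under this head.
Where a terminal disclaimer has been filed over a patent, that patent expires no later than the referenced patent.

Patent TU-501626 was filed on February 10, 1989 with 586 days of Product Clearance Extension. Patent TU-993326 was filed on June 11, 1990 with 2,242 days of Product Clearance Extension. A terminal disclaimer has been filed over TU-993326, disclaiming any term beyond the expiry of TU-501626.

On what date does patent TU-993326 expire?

Natural term of TU-993326:
  Base: filing + 19 years → 11 June 2009.
  Product Clearance Extension: 2242 days claimed exceeds the 1546-day cap, so +1546 days → 4 September 2013.
Expiry of referenced patent TU-501626:
  Base: filing + 19 years → 10 February 2008.
  Product Clearance Extension: 586 days (within the 1546-day cap) → +586 days → 18 September 2009.
Terminal disclaimer: TU-993326 expires on the earlier of 4 September 2013 and 18 September 2009.

September 18, 2009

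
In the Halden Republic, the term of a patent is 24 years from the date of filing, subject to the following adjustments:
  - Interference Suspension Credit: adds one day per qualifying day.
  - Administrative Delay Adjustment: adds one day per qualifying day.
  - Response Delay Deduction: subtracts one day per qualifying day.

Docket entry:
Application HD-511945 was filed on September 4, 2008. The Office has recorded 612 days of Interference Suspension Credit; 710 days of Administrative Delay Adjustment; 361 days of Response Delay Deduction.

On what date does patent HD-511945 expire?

April 23, 2035

Base term: filing date + 24 years → 4 September 2032.
Interference Suspension Credit: +612 days → 9 May 2034.
Administrative Delay Adjustment: +710 days → 18 April 2036.
Response Delay Deduction: −361 days → 23 April 2035.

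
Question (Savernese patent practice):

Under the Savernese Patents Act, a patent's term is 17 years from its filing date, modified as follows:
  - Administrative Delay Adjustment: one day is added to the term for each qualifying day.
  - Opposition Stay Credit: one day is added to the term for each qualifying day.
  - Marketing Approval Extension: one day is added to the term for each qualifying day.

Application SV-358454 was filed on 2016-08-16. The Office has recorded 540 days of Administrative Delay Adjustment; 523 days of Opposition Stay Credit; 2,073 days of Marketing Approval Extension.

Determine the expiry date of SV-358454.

March 18, 2042

Base term: filing date + 17 years → 16 August 2033.
Administrative Delay Adjustment: +540 days → 7 February 2035.
Opposition Stay Credit: +523 days → 14 July 2036.
Marketing Approval Extension: +2073 days → 18 March 2042.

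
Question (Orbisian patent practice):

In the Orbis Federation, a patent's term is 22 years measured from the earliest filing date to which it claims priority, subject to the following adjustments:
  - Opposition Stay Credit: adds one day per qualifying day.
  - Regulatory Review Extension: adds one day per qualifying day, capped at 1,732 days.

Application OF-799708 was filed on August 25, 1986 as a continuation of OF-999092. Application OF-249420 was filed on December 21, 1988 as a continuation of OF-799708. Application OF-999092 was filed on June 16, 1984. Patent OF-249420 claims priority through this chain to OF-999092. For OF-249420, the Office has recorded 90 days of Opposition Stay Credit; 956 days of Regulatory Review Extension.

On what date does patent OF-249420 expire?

April 27, 2009

Earliest priority filing: 16 June 1984.
Base term: 16 June 1984 + 22 years → 16 June 2006.
Opposition Stay Credit: +90 days → 14 September 2006.
Regulatory Review Extension: 956 days (within the 1732-day cap) → +956 days → 27 April 2009.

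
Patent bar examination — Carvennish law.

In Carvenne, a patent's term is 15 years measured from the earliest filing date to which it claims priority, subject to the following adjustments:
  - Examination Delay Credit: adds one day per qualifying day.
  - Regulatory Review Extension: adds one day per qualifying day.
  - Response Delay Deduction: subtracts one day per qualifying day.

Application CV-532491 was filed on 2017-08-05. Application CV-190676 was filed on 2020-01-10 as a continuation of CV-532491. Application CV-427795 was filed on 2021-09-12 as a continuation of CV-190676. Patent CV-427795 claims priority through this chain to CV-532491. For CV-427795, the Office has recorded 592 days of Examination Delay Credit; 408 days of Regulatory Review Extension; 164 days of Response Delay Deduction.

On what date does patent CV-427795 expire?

Earliest priority filing: 5 August 2017.
Base term: 5 August 2017 + 15 years → 5 August 2032.
Examination Delay Credit: +592 days → 20 March 2034.
Regulatory Review Extension: +408 days → 2 May 2035.
Response Delay Deduction: −164 days → 19 November 2034.

November 19, 2034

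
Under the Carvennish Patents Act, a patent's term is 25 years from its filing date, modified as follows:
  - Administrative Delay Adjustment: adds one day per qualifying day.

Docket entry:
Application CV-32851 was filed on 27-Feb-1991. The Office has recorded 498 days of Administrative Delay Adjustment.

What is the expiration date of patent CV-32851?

July 9, 2017

Base term: filing date + 25 years → 27 February 2016.
Administrative Delay Adjustment: +498 days → 9 July 2017.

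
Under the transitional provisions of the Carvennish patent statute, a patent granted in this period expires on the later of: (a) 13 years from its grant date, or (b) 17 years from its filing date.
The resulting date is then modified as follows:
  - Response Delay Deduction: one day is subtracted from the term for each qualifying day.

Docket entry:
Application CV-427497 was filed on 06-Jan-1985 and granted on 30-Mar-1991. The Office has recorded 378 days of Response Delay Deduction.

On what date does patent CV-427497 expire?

March 18, 2003

(a) grant + 13 years → 30 March 2004.
(b) filing + 17 years → 6 January 2002.
Later of the two: 30 March 2004.
Response Delay Deduction: −378 days → 18 March 2003.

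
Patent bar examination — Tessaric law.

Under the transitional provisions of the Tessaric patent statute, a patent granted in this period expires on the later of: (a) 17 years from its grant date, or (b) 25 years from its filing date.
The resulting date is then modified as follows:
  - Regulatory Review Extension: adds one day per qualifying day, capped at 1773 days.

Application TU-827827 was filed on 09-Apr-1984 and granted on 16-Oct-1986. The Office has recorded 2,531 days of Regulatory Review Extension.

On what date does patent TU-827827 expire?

(a) grant + 17 years → 16 October 2003.
(b) filing + 25 years → 9 April 2009.
Later of the two: 9 April 2009.
Regulatory Review Extension: 2531 days claimed exceeds the 1773-day cap, so +1773 days → 15 February 2014.

2014-02-15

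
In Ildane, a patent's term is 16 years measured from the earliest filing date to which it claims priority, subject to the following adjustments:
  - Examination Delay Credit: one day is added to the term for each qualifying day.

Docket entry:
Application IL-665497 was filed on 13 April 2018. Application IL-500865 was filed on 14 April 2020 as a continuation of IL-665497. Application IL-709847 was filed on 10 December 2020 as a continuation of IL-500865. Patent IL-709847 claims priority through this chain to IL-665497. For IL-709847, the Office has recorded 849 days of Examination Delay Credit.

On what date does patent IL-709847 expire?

2036-08-09

Earliest priority filing: 13 April 2018.
Base term: 13 April 2018 + 16 years → 13 April 2034.
Examination Delay Credit: +849 days → 9 August 2036.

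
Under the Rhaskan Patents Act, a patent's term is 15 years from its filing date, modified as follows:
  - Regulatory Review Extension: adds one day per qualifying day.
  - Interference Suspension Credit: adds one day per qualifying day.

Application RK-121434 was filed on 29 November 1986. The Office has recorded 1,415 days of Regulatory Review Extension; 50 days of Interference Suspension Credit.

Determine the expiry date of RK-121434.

December 3, 2005

Base term: filing date + 15 years → 29 November 2001.
Regulatory Review Extension: +1415 days → 14 October 2005.
Interference Suspension Credit: +50 days → 3 December 2005.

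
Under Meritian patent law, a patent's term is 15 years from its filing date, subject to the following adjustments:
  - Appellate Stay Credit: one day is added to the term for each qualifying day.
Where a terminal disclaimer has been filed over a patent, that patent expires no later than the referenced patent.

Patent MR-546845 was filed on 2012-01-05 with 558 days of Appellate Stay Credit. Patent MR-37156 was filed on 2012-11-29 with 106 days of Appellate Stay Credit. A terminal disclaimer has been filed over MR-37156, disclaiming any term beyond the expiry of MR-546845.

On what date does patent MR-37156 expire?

2028-03-14

Natural term of MR-37156:
  Base: filing + 15 years → 29 November 2027.
  Appellate Stay Credit: +106 days → 14 March 2028.
Expiry of referenced patent MR-546845:
  Base: filing + 15 years → 5 January 2027.
  Appellate Stay Credit: +558 days → 16 July 2028.
Terminal disclaimer: MR-37156 expires on the earlier of 14 March 2028 and 16 July 2028.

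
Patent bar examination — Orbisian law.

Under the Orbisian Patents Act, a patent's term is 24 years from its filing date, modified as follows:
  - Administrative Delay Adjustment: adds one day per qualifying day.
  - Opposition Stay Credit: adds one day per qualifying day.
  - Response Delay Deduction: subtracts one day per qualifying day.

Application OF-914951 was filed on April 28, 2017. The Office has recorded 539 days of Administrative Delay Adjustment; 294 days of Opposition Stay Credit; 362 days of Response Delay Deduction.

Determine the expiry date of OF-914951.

August 12, 2042

Base term: filing date + 24 years → 28 April 2041.
Administrative Delay Adjustment: +539 days → 19 October 2042.
Opposition Stay Credit: +294 days → 9 August 2043.
Response Delay Deduction: −362 days → 12 August 2042.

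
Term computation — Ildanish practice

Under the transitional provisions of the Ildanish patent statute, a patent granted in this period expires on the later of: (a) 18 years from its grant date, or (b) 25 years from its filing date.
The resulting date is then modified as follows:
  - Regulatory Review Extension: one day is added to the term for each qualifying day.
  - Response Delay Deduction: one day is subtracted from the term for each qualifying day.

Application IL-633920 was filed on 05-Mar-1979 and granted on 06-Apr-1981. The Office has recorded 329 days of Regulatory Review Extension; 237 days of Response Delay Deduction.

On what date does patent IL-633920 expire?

June 5, 2004

(a) grant + 18 years → 6 April 1999.
(b) filing + 25 years → 5 March 2004.
Later of the two: 5 March 2004.
Regulatory Review Extension: +329 days → 28 January 2005.
Response Delay Deduction: −237 days → 5 June 2004.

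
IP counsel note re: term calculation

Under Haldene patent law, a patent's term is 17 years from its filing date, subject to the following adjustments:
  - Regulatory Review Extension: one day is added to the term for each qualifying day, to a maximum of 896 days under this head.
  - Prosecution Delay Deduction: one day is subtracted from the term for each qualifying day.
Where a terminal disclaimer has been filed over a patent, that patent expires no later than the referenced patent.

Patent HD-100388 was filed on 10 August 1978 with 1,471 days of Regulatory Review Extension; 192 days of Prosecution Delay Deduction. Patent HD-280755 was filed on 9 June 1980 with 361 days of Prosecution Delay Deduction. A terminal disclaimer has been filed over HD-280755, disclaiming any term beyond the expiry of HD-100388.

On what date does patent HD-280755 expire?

Natural term of HD-280755:
  Base: filing + 17 years → 9 June 1997.
  Prosecution Delay Deduction: −361 days → 13 June 1996.
Expiry of referenced patent HD-100388:
  Base: filing + 17 years → 10 August 1995.
  Regulatory Review Extension: 1471 days claimed exceeds the 896-day cap, so +896 days → 22 January 1998.
  Prosecution Delay Deduction: −192 days → 14 July 1997.
Terminal disclaimer: HD-280755 expires on the earlier of 13 June 1996 and 14 July 1997.

June 13, 1996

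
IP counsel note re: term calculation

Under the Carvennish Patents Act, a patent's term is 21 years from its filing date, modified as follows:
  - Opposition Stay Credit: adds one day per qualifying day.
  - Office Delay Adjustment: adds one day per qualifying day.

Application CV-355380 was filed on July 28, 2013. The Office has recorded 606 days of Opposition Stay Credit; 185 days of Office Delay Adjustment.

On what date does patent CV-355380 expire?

2036-09-26

Base term: filing date + 21 years → 28 July 2034.
Opposition Stay Credit: +606 days → 25 March 2036.
Office Delay Adjustment: +185 days → 26 September 2036.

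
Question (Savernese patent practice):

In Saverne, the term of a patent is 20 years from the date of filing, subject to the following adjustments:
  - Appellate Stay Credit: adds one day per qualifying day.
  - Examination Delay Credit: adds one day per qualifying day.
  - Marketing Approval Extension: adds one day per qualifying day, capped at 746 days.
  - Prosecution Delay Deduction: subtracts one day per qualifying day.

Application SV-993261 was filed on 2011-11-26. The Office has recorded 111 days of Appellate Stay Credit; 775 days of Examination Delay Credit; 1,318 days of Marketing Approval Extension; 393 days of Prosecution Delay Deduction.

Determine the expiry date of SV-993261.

Base term: filing date + 20 years → 26 November 2031.
Appellate Stay Credit: +111 days → 16 March 2032.
Examination Delay Credit: +775 days → 30 April 2034.
Marketing Approval Extension: 1318 days claimed exceeds the 746-day cap, so +746 days → 15 May 2036.
Prosecution Delay Deduction: −393 days → 18 April 2035.

April 18, 2035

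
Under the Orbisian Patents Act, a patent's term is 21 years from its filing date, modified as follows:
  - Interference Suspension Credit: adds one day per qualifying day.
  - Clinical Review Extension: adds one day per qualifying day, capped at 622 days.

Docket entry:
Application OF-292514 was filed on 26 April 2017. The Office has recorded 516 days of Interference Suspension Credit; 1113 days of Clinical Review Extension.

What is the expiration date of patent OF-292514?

Base term: filing date + 21 years → 26 April 2038.
Interference Suspension Credit: +516 days → 24 September 2039.
Clinical Review Extension: 1113 days claimed exceeds the 622-day cap, so +622 days → 7 June 2041.

June 7, 2041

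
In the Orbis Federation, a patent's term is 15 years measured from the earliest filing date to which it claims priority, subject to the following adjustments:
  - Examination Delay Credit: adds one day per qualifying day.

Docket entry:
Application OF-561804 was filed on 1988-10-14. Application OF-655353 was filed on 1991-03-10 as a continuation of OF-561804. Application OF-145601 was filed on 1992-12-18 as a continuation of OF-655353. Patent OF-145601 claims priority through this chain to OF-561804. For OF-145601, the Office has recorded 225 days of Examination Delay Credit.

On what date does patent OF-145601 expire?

2004-05-26

Earliest priority filing: 14 October 1988.
Base term: 14 October 1988 + 15 years → 14 October 2003.
Examination Delay Credit: +225 days → 26 May 2004.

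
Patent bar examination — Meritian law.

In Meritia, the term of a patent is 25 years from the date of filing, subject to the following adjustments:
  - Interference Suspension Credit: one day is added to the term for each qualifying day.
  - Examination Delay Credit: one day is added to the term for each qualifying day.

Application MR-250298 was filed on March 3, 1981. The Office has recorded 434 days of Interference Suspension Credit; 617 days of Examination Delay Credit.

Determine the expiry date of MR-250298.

January 17, 2009

Base term: filing date + 25 years → 3 March 2006.
Interference Suspension Credit: +434 days → 11 May 2007.
Examination Delay Credit: +617 days → 17 January 2009.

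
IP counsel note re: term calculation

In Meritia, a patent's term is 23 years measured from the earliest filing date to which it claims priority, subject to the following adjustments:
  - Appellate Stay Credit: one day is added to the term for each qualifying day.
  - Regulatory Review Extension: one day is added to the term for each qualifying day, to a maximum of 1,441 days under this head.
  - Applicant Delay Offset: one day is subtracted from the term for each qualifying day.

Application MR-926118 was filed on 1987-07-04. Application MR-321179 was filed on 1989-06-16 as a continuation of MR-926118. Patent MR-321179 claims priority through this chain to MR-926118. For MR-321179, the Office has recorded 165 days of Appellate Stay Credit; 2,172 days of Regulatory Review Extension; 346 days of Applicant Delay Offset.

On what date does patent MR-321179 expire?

December 15, 2013

Earliest priority filing: 4 July 1987.
Base term: 4 July 1987 + 23 years → 4 July 2010.
Appellate Stay Credit: +165 days → 16 December 2010.
Regulatory Review Extension: 2172 days claimed exceeds the 1441-day cap, so +1441 days → 26 November 2014.
Applicant Delay Offset: −346 days → 15 December 2013.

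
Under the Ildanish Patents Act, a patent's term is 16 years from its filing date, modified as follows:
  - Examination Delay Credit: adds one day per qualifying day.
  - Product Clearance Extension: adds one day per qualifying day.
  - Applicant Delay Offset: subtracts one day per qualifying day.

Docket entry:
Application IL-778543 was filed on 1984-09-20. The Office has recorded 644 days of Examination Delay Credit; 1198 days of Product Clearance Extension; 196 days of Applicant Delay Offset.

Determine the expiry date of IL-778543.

March 24, 2005

Base term: filing date + 16 years → 20 September 2000.
Examination Delay Credit: +644 days → 26 June 2002.
Product Clearance Extension: +1198 days → 6 October 2005.
Applicant Delay Offset: −196 days → 24 March 2005.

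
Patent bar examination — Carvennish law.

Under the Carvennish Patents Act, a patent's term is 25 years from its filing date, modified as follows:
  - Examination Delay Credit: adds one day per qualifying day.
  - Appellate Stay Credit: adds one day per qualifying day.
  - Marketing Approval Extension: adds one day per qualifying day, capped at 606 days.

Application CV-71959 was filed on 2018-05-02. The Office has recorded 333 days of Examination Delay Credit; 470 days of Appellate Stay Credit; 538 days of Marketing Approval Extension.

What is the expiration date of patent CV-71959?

January 2, 2047

Base term: filing date + 25 years → 2 May 2043.
Examination Delay Credit: +333 days → 30 March 2044.
Appellate Stay Credit: +470 days → 13 July 2045.
Marketing Approval Extension: 538 days (within the 606-day cap) → +538 days → 2 January 2047.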